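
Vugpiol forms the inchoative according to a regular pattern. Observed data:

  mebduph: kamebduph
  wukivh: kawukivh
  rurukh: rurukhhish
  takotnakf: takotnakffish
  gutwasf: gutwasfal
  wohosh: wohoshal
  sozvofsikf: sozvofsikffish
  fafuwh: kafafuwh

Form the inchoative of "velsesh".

velseshal

"velsesh" has second-to-last letter 's'. The stems whose second-to-last letter is 's' (gutwasf → gutwasfal, wohosh → wohoshal) add -al.
So velsesh → velseshal.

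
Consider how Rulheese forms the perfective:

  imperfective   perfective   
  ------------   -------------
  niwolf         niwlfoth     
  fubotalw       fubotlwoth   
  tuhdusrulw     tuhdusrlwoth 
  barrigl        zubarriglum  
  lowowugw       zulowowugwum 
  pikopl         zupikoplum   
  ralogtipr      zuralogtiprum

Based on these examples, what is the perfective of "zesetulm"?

fubotalw and lowowugw both end in -w yet inflect differently (fubotlwoth, zulowowugwum), so the final letter is not what conditions the rule; the second-to-last letter is.
"zesetulm" has second-to-last letter 'l'. The stems whose second-to-last letter is 'l' (niwolf → niwlfoth, fubotalw → fubotlwoth, tuhdusrulw → tuhdusrlwoth) delete the last vowel and add -oth.
The other pattern: stems whose second-to-last letter is 'g' or 'p' add zu- … -um around the stem.
So zesetulm → zesetlmoth.

zesetlmoth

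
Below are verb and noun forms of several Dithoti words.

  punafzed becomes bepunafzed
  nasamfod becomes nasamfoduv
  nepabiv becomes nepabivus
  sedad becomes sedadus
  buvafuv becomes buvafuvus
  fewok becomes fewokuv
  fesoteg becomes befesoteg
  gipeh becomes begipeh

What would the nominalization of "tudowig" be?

tudowigus

nasamfod and punafzed both end in -d yet inflect differently (nasamfoduv, bepunafzed), so the final letter is not what conditions the rule; the last vowel is.
"tudowig" has last vowel 'i'. The one such stem in the data (nepabiv → nepabivus) adds -us, so the same rule applies.
So tudowig → tudowigus.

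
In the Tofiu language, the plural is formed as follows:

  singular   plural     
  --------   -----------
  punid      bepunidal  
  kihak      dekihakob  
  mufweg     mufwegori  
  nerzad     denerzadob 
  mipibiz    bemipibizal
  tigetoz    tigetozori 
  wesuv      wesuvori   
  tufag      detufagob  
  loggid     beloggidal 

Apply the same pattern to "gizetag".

loggid and nerzad both end in -d yet inflect differently (beloggidal, denerzadob), so the final letter is not what conditions the rule; the last vowel is.
"gizetag" has last vowel 'a'. The stems whose last vowel is 'a' (nerzad → denerzadob, kihak → dekihakob, tufag → detufagob) add de- … -ob around the stem.
The other patterns: stems whose last vowel is 'i' add be- … -al around the stem; stems whose last vowel is 'e', 'o' or 'u' add -ori.
So gizetag → degizetagob.

degizetagob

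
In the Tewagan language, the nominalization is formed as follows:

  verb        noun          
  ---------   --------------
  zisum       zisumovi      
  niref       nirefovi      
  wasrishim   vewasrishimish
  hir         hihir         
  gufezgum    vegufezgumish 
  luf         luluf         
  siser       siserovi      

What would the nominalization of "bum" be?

luf and niref both end in -f yet inflect differently (luluf, nirefovi), so the final letter is not what conditions the rule; the number of vowels is.
"bum" has 1 vowel. The stems with 1 vowel (luf → luluf, hir → hihir) repeat the first consonant+vowel as a prefix.
The other patterns: stems with 2 vowels add -ovi; stems with 3 vowels add ve- … -ish around the stem.
So bum → bubum.

bubum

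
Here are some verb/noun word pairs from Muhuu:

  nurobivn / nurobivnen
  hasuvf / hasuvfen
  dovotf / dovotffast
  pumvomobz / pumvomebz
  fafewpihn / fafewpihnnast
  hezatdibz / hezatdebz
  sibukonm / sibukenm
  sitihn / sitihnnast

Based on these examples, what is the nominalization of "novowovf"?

novowovfen

"novowovf" has second-to-last letter 'v'. The stems whose second-to-last letter is 'v' (hasuvf → hasuvfen, nurobivn → nurobivnen) add -en.
The other patterns: stems whose second-to-last letter is 'h' or 't' double the final consonant and add -ast; stems whose second-to-last letter is 'b' or 'n' change the last vowel to 'e'.
So novowovf → novowovfen.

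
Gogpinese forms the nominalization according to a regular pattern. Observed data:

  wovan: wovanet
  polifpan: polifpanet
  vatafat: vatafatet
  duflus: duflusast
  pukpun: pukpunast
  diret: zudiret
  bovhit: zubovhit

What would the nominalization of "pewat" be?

pewatet

wovan and pukpun both end in -n yet inflect differently (wovanet, pukpunast), so the final letter is not what conditions the rule; the last vowel is.
"pewat" has last vowel 'a'. The stems whose last vowel is 'a' (wovan → wovanet, polifpan → polifpanet, vatafat → vatafatet) add -et.
The other patterns: stems whose last vowel is 'u' add -ast; stems whose last vowel is 'e' or 'i' add the prefix zu-.
So pewat → pewatet.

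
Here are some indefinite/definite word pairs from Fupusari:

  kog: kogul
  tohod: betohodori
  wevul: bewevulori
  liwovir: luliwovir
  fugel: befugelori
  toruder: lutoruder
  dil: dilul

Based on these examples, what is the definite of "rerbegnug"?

dil and fugel both end in -l yet inflect differently (dilul, befugelori), so the final letter is not what conditions the rule; the number of vowels is.
"rerbegnug" has 3 vowels. The stems with 3 vowels (liwovir → luliwovir, toruder → lutoruder) add the prefix lu-.
So rerbegnug → lurerbegnug.

lurerbegnug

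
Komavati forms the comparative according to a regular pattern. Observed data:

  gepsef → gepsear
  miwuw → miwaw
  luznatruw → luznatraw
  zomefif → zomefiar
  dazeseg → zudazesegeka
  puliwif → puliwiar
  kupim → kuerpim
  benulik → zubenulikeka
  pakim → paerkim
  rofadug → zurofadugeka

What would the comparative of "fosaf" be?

fosaar

"fosaf" ends in -f. The stems ending in -f (zomefif → zomefiar, gepsef → gepsear, puliwif → puliwiar) drop the final letter and add -ar.
The other patterns: stems ending in -m insert -er- after the first vowel; stems ending in -w change the last vowel to 'a'; stems ending in -g or -k add zu- … -eka around the stem.
So fosaf → fosaar.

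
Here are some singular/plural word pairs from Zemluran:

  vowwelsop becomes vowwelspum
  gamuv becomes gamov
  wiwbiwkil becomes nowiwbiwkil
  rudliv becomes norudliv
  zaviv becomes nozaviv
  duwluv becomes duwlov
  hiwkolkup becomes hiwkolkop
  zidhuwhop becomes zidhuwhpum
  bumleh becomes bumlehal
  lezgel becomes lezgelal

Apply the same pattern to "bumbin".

nobumbin

"bumbin" has last vowel 'i'. The stems whose last vowel is 'i' (zaviv → nozaviv, wiwbiwkil → nowiwbiwkil, rudliv → norudliv) add the prefix no-.
The other patterns: stems whose last vowel is 'u' change the last vowel to 'o'; stems whose last vowel is 'o' delete the last vowel and add -um; stems whose last vowel is 'e' add -al.
So bumbin → nobumbin.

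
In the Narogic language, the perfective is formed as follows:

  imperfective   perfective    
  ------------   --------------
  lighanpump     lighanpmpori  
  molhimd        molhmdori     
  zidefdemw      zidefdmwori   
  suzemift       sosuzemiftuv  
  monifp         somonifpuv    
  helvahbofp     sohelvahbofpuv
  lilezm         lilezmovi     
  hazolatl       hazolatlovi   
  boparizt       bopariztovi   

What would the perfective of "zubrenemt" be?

zubrenmtori

lighanpump and monifp both end in -p yet inflect differently (lighanpmpori, somonifpuv), so the final letter is not what conditions the rule; the second-to-last letter is.
"zubrenemt" has second-to-last letter 'm'. The stems whose second-to-last letter is 'm' (lighanpump → lighanpmpori, molhimd → molhmdori, zidefdemw → zidefdmwori) delete the last vowel and add -ori.
The other patterns: stems whose second-to-last letter is 'f' add so- … -uv around the stem; stems whose second-to-last letter is 't' or 'z' add -ovi.
So zubrenemt → zubrenmtori.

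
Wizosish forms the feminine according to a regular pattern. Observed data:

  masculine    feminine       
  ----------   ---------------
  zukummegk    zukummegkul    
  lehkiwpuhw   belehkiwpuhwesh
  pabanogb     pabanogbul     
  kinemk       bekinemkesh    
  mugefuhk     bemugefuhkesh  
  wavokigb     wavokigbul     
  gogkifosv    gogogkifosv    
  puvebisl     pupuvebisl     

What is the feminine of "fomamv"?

zukummegk and mugefuhk both end in -k yet inflect differently (zukummegkul, bemugefuhkesh), so the final letter is not what conditions the rule; the second-to-last letter is.
"fomamv" has second-to-last letter 'm'. The one such stem in the data (kinemk → bekinemkesh) adds be- … -esh around the stem, so the same rule applies.
The other patterns: stems whose second-to-last letter is 's' repeat the first consonant+vowel as a prefix; stems whose second-to-last letter is 'g' add -ul.
So fomamv → befomamvesh.

befomamvesh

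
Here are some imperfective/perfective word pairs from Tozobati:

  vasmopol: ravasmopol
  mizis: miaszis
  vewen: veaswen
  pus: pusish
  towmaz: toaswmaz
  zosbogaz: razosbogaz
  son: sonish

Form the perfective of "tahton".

"tahton" has 2 vowels. The stems with 2 vowels (vewen → veaswen, mizis → miaszis, towmaz → toaswmaz) insert -as- after the first vowel.
The other patterns: stems with 1 vowel add -ish; stems with 3 vowels add the prefix ra-.
So tahton → taashton.

taashton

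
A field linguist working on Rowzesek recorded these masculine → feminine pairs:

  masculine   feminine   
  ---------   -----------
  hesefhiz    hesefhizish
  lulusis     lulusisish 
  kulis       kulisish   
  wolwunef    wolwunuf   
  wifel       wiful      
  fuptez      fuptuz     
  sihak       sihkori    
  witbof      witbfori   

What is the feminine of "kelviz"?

kelvizish

hesefhiz and fuptez both end in -z yet inflect differently (hesefhizish, fuptuz), so the final letter is not what conditions the rule; the last vowel is.
"kelviz" has last vowel 'i'. The stems whose last vowel is 'i' (hesefhiz → hesefhizish, lulusis → lulusisish, kulis → kulisish) add -ish.
The other patterns: stems whose last vowel is 'e' change the last vowel to 'u'; stems whose last vowel is 'a' or 'o' delete the last vowel and add -ori.
So kelviz → kelvizish.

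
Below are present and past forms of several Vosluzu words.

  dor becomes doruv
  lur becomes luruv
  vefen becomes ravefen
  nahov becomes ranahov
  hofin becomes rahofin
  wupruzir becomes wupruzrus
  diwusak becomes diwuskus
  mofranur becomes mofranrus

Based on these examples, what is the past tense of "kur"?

kuruv

dor and wupruzir both end in -r yet inflect differently (doruv, wupruzrus), so the final letter is not what conditions the rule; the number of vowels is.
"kur" has 1 vowel. The stems with 1 vowel (dor → doruv, lur → luruv) add -uv.
So kur → kuruv.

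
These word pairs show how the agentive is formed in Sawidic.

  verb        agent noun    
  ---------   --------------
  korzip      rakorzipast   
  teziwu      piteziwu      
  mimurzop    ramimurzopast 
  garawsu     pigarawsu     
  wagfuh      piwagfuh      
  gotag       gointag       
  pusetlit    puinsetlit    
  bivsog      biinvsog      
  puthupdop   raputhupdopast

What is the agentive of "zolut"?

zoinlut

puthupdop and bivsog both have last vowel 'o' yet inflect differently (raputhupdopast, biinvsog), so the last vowel is not what conditions the rule; the final letter is.
"zolut" ends in -t. The one such stem in the data (pusetlit → puinsetlit) inserts -in- after the first vowel (as do gotag, bivsog), so the same rule applies.
The other patterns: stems ending in -p add ra- … -ast around the stem; stems ending in -h or -u add the prefix pi-.
So zolut → zoinlut.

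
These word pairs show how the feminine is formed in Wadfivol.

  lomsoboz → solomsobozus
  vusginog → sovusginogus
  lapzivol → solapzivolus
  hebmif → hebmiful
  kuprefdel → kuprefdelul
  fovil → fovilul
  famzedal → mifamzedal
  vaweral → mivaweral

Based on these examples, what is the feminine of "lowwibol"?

lapzivol and kuprefdel both end in -l yet inflect differently (solapzivolus, kuprefdelul), so the final letter is not what conditions the rule; the last vowel is.
"lowwibol" has last vowel 'o'. The stems whose last vowel is 'o' (lomsoboz → solomsobozus, vusginog → sovusginogus, lapzivol → solapzivolus) add so- … -us around the stem.
The other patterns: stems whose last vowel is 'e' or 'i' add -ul; stems whose last vowel is 'a' add the prefix mi-.
So lowwibol → solowwibolus.

solowwibolus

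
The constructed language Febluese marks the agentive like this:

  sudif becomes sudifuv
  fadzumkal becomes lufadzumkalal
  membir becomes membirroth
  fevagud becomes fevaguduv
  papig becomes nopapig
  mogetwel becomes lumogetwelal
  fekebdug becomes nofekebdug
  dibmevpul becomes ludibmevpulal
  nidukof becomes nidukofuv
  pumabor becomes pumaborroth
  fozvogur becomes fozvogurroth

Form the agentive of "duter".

"duter" ends in -r. The stems ending in -r (fozvogur → fozvogurroth, membir → membirroth, pumabor → pumaborroth) double the final consonant and add -oth.
The other patterns: stems ending in -l add lu- … -al around the stem; stems ending in -g add the prefix no-; stems ending in -d or -f add -uv.
So duter → duterroth.

duterroth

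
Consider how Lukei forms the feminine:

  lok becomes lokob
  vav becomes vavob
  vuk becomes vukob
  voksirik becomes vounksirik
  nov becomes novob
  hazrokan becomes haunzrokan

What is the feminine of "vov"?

voksirik and vuk both end in -k yet inflect differently (vounksirik, vukob), so the final letter is not what conditions the rule; the number of vowels is.
"vov" has 1 vowel. The stems with 1 vowel (vuk → vukob, vav → vavob, lok → lokob) add -ob.
So vov → vovob.

vovob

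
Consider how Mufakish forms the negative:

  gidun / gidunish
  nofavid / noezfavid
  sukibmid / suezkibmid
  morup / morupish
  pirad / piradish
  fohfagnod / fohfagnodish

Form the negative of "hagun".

hagunish

sukibmid and fohfagnod both end in -d yet inflect differently (suezkibmid, fohfagnodish), so the final letter is not what conditions the rule; the last vowel is.
"hagun" has last vowel 'u'. The stems whose last vowel is 'u' (morup → morupish, gidun → gidunish) add -ish.
So hagun → hagunish.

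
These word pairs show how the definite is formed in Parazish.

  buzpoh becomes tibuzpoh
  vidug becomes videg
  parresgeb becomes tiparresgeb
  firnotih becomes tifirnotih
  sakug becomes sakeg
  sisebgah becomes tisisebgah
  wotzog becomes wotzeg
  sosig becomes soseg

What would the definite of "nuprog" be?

nupreg

wotzog and buzpoh both have last vowel 'o' yet inflect differently (wotzeg, tibuzpoh), so the last vowel is not what conditions the rule; the final letter is.
"nuprog" ends in -g. The stems ending in -g (sakug → sakeg, sosig → soseg, vidug → videg) change the last vowel to 'e'.
So nuprog → nupreg.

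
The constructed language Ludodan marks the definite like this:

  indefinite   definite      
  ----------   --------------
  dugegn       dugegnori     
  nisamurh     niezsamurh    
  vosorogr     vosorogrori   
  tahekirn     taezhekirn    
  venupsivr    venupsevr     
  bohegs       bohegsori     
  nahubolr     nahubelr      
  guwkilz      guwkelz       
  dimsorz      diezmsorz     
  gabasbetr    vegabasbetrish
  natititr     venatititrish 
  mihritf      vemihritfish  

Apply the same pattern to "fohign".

fohignori

tahekirn and dugegn both end in -n yet inflect differently (taezhekirn, dugegnori), so the final letter is not what conditions the rule; the second-to-last letter is.
"fohign" has second-to-last letter 'g'. The stems whose second-to-last letter is 'g' (vosorogr → vosorogrori, bohegs → bohegsori, dugegn → dugegnori) add -ori.
The other patterns: stems whose second-to-last letter is 'r' insert -ez- after the first vowel; stems whose second-to-last letter is 't' add ve- … -ish around the stem; stems whose second-to-last letter is 'l' or 'v' change the last vowel to 'e'.
So fohign → fohignori.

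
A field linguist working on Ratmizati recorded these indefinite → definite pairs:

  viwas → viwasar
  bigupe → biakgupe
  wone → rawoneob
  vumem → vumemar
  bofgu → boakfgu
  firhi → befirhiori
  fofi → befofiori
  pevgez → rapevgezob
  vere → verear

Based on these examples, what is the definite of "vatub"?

vatubar

vere and bigupe both end in -e yet inflect differently (verear, biakgupe), so the final letter is not what conditions the rule; the first letter is.
"vatub" begins with v-. The stems beginning with v- (viwas → viwasar, vere → verear, vumem → vumemar) add -ar.
The other patterns: stems beginning with b- insert -ak- after the first vowel; stems beginning with f- add be- … -ori around the stem; stems beginning with p- or w- add ra- … -ob around the stem.
So vatub → vatubar.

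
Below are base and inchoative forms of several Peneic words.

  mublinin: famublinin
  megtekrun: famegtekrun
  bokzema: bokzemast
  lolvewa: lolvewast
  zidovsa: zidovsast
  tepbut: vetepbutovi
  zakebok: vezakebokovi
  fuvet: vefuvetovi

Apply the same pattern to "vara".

"vara" ends in -a. The stems ending in -a (bokzema → bokzemast, lolvewa → lolvewast, zidovsa → zidovsast) drop the final letter and add -ast.
The other patterns: stems ending in -n add the prefix fa-; stems ending in -k or -t add ve- … -ovi around the stem.
So vara → varast.

varast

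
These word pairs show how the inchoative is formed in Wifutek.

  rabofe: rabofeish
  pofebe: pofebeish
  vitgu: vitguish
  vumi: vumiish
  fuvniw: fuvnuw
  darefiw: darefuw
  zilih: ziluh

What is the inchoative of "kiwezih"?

kiwezuh

vumi and fuvniw both have last vowel 'i' yet inflect differently (vumiish, fuvnuw), so the last vowel is not what conditions the rule; whether the stem ends in a vowel or a consonant is.
"kiwezih" ends in a consonant. The stems ending in a consonant (fuvniw → fuvnuw, darefiw → darefuw, zilih → ziluh) change the last vowel to 'u'.
The other pattern: stems ending in a vowel add -ish.
So kiwezih → kiwezuh.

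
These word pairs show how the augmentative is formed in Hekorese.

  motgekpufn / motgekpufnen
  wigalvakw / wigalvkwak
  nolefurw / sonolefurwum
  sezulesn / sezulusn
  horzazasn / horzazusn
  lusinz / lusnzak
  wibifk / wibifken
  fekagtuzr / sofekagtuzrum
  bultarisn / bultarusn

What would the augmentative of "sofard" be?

motgekpufn and horzazasn both end in -n yet inflect differently (motgekpufnen, horzazusn), so the final letter is not what conditions the rule; the second-to-last letter is.
"sofard" has second-to-last letter 'r'. The one such stem in the data (nolefurw → sonolefurwum) adds so- … -um around the stem, so the same rule applies.
The other patterns: stems whose second-to-last letter is 'k' or 'n' delete the last vowel and add -ak; stems whose second-to-last letter is 'f' add -en; stems whose second-to-last letter is 's' change the last vowel to 'u'.
So sofard → sosofardum.

sosofardum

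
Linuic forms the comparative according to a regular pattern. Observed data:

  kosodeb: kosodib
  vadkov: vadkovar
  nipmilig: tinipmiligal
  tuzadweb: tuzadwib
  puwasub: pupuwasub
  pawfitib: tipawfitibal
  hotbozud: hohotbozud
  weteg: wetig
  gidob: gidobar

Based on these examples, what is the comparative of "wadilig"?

"wadilig" has last vowel 'i'. The stems whose last vowel is 'i' (pawfitib → tipawfitibal, nipmilig → tinipmiligal) add ti- … -al around the stem.
So wadilig → tiwadiligal.

tiwadiligal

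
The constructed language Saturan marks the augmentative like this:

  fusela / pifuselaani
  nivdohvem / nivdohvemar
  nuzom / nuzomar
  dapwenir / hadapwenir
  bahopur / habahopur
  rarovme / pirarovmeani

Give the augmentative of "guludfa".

nivdohvem and rarovme both have last vowel 'e' yet inflect differently (nivdohvemar, pirarovmeani), so the last vowel is not what conditions the rule; the final letter is.
"guludfa" ends in -a. The one such stem in the data (fusela → pifuselaani) adds pi- … -ani around the stem, so the same rule applies.
The other patterns: stems ending in -m add -ar; stems ending in -r add the prefix ha-.
So guludfa → piguludfaani.

piguludfaani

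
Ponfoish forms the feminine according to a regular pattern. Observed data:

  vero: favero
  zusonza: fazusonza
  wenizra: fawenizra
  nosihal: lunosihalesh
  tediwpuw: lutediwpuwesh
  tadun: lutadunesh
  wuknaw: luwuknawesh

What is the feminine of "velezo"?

"velezo" ends in a vowel. The stems ending in a vowel (wenizra → fawenizra, zusonza → fazusonza, vero → favero) add the prefix fa-.
So velezo → favelezo.

favelezo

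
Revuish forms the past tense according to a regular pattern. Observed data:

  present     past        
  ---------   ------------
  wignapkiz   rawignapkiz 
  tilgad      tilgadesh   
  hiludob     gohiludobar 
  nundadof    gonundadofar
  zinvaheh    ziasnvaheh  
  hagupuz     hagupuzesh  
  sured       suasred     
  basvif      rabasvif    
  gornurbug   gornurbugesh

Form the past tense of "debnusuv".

debnusuvesh

"debnusuv" has last vowel 'u'. The stems whose last vowel is 'u' (hagupuz → hagupuzesh, gornurbug → gornurbugesh) add -esh.
The other patterns: stems whose last vowel is 'e' insert -as- after the first vowel; stems whose last vowel is 'i' add the prefix ra-; stems whose last vowel is 'o' add go- … -ar around the stem.
So debnusuv → debnusuvesh.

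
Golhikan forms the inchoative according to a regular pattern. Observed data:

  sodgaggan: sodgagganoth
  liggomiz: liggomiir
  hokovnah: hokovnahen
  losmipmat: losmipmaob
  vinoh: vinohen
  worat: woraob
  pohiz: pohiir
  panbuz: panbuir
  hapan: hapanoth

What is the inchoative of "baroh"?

"baroh" ends in -h. The stems ending in -h (hokovnah → hokovnahen, vinoh → vinohen) add -en.
So baroh → barohen.

barohen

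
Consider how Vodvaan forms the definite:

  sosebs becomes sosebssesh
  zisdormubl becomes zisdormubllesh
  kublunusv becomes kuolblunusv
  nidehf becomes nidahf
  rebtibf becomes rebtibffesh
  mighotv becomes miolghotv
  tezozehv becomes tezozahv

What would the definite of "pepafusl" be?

"pepafusl" has second-to-last letter 's'. The one such stem in the data (kublunusv → kuolblunusv) inserts -ol- after the first vowel (as does mighotv), so the same rule applies.
The other patterns: stems whose second-to-last letter is 'h' change the last vowel to 'a'; stems whose second-to-last letter is 'b' double the final consonant and add -esh.
So pepafusl → peolpafusl.

peolpafusl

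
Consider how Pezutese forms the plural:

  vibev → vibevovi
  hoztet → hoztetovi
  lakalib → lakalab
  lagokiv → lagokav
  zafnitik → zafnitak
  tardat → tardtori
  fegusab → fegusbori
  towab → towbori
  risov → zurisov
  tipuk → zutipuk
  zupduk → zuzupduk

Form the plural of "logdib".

logdab

vibev and lagokiv both end in -v yet inflect differently (vibevovi, lagokav), so the final letter is not what conditions the rule; the last vowel is.
"logdib" has last vowel 'i'. The stems whose last vowel is 'i' (lakalib → lakalab, lagokiv → lagokav, zafnitik → zafnitak) change the last vowel to 'a'.
The other patterns: stems whose last vowel is 'e' add -ovi; stems whose last vowel is 'a' delete the last vowel and add -ori; stems whose last vowel is 'o' or 'u' add the prefix zu-.
So logdib → logdab.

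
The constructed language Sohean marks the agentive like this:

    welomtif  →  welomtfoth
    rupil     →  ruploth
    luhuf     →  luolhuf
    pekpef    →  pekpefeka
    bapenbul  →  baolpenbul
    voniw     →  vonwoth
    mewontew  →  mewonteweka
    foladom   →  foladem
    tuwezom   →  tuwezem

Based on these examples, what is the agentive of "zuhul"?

luhuf and pekpef both end in -f yet inflect differently (luolhuf, pekpefeka), so the final letter is not what conditions the rule; the last vowel is.
"zuhul" has last vowel 'u'. The stems whose last vowel is 'u' (bapenbul → baolpenbul, luhuf → luolhuf) insert -ol- after the first vowel.
So zuhul → zuolhul.

zuolhul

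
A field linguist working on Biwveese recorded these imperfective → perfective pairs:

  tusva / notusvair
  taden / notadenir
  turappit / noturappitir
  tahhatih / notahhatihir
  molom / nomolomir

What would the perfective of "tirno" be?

notirnoir

Every pair shown (tusva → notusvair, taden → notadenir, turappit → noturappitir, …) follows the same rule: add no- … -ir around the stem.
So tirno → notirnoir.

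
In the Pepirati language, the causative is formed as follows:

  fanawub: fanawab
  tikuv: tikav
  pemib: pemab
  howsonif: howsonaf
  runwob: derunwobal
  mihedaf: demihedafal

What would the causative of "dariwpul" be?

dariwpal

fanawub and runwob both end in -b yet inflect differently (fanawab, derunwobal), so the final letter is not what conditions the rule; the last vowel is.
"dariwpul" has last vowel 'u'. The stems whose last vowel is 'u' (fanawub → fanawab, tikuv → tikav) change the last vowel to 'a'.
The other pattern: stems whose last vowel is 'a' or 'o' add de- … -al around the stem.
So dariwpul → dariwpal.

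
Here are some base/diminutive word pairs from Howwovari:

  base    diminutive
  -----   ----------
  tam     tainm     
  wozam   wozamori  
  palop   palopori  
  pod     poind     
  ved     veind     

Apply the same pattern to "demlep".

"demlep" has 2 vowels. The stems with 2 vowels (palop → palopori, wozam → wozamori) add -ori.
So demlep → demlepori.

demlepori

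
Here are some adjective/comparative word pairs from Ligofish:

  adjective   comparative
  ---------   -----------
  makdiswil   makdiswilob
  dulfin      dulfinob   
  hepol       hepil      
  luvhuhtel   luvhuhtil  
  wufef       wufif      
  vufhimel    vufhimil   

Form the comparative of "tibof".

makdiswil and hepol both end in -l yet inflect differently (makdiswilob, hepil), so the final letter is not what conditions the rule; the last vowel is.
"tibof" has last vowel 'o'. The one such stem in the data (hepol → hepil) changes the last vowel to 'i' (as do luvhuhtel, wufef), so the same rule applies.
The other pattern: stems whose last vowel is 'i' add -ob.
So tibof → tibif.

tibif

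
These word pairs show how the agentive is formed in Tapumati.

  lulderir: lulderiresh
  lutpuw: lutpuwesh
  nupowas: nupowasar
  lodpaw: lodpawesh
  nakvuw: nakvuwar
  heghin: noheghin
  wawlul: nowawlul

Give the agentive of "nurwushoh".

"nurwushoh" begins with n-. The stems beginning with n- (nakvuw → nakvuwar, nupowas → nupowasar) add -ar.
So nurwushoh → nurwushohar.

nurwushohar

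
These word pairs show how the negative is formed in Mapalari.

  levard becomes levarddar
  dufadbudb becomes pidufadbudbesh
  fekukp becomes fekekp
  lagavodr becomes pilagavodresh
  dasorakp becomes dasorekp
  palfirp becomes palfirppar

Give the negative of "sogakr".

"sogakr" has second-to-last letter 'k'. The stems whose second-to-last letter is 'k' (fekukp → fekekp, dasorakp → dasorekp) change the last vowel to 'e'.
The other patterns: stems whose second-to-last letter is 'r' double the final consonant and add -ar; stems whose second-to-last letter is 'd' add pi- … -esh around the stem.
So sogakr → sogekr.

sogekr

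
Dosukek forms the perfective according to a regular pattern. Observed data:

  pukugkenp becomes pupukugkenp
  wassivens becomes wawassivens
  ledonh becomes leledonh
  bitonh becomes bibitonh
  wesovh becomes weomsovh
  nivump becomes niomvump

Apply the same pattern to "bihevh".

"bihevh" has second-to-last letter 'v'. The one such stem in the data (wesovh → weomsovh) inserts -om- after the first vowel (as does nivump), so the same rule applies.
So bihevh → biomhevh.

biomhevh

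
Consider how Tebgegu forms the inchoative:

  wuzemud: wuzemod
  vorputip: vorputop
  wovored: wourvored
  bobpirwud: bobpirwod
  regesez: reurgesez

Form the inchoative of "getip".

"getip" has last vowel 'i'. The one such stem in the data (vorputip → vorputop) changes the last vowel to 'o' (as do bobpirwud, wuzemud), so the same rule applies.
The other pattern: stems whose last vowel is 'e' insert -ur- after the first vowel.
So getip → getop.

getop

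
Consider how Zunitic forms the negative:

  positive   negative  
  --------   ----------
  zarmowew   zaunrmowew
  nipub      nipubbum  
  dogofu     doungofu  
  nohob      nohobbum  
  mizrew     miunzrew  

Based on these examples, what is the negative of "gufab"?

gufabbum

"gufab" ends in -b. The stems ending in -b (nipub → nipubbum, nohob → nohobbum) double the final consonant and add -um.
So gufab → gufabbum.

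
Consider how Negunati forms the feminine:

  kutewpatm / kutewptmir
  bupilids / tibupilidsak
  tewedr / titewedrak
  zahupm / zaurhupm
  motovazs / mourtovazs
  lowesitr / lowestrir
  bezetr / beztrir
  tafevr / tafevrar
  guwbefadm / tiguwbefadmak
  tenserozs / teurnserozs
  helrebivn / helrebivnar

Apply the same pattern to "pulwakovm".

pulwakovmar

tafevr and tewedr both end in -r yet inflect differently (tafevrar, titewedrak), so the final letter is not what conditions the rule; the second-to-last letter is.
"pulwakovm" has second-to-last letter 'v'. The stems whose second-to-last letter is 'v' (helrebivn → helrebivnar, tafevr → tafevrar) add -ar.
So pulwakovm → pulwakovmar.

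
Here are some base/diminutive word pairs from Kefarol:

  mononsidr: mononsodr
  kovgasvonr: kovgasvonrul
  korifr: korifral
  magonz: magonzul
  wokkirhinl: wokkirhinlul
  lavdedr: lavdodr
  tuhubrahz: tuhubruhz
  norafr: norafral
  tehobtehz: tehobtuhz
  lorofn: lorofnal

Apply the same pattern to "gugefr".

gugefral

"gugefr" has second-to-last letter 'f'. The stems whose second-to-last letter is 'f' (korifr → korifral, norafr → norafral, lorofn → lorofnal) add -al.
The other patterns: stems whose second-to-last letter is 'd' change the last vowel to 'o'; stems whose second-to-last letter is 'h' change the last vowel to 'u'; stems whose second-to-last letter is 'n' add -ul.
So gugefr → gugefral.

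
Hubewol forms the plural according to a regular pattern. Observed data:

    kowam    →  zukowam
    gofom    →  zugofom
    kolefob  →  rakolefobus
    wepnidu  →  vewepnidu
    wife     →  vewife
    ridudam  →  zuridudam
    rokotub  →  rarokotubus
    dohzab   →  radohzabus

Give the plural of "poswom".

zuposwom

"poswom" ends in -m. The stems ending in -m (kowam → zukowam, gofom → zugofom, ridudam → zuridudam) add the prefix zu-.
So poswom → zuposwom.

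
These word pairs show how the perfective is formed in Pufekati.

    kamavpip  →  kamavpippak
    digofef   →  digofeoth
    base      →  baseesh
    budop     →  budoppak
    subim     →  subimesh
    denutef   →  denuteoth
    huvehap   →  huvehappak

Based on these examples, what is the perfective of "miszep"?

"miszep" ends in -p. The stems ending in -p (budop → budoppak, huvehap → huvehappak, kamavpip → kamavpippak) double the final consonant and add -ak.
The other patterns: stems ending in -f drop the final letter and add -oth; stems ending in -e or -m add -esh.
So miszep → miszeppak.

miszeppak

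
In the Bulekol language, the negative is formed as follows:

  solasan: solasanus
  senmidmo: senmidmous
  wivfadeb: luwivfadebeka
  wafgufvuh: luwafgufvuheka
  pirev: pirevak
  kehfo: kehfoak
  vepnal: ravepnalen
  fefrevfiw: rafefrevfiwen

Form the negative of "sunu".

"sunu" begins with s-. The stems beginning with s- (solasan → solasanus, senmidmo → senmidmous) add -us.
The other patterns: stems beginning with w- add lu- … -eka around the stem; stems beginning with k- or p- add -ak; stems beginning with f- or v- add ra- … -en around the stem.
So sunu → sunuus.

sunuus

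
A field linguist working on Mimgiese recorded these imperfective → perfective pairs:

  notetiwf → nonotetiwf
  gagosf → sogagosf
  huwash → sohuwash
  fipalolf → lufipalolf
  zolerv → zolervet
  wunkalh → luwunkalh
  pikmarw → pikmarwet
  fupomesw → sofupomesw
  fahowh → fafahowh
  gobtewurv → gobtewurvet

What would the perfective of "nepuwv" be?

nenepuwv

"nepuwv" has second-to-last letter 'w'. The stems whose second-to-last letter is 'w' (notetiwf → nonotetiwf, fahowh → fafahowh) repeat the first consonant+vowel as a prefix.
So nepuwv → nenepuwv.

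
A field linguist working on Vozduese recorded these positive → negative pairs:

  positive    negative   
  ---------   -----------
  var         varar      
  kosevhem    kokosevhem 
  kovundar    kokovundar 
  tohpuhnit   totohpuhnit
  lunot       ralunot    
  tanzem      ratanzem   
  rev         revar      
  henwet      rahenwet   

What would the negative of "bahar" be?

rabahar

henwet and tohpuhnit both end in -t yet inflect differently (rahenwet, totohpuhnit), so the final letter is not what conditions the rule; the number of vowels is.
"bahar" has 2 vowels. The stems with 2 vowels (henwet → rahenwet, lunot → ralunot, tanzem → ratanzem) add the prefix ra-.
So bahar → rabahar.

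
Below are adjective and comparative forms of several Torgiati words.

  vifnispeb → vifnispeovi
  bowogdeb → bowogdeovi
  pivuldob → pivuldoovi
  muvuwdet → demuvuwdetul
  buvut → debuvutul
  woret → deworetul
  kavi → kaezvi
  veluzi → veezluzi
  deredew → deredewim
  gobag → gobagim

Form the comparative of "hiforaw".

vifnispeb and muvuwdet both have last vowel 'e' yet inflect differently (vifnispeovi, demuvuwdetul), so the last vowel is not what conditions the rule; the final letter is.
"hiforaw" ends in -w. The one such stem in the data (deredew → deredewim) adds -im, so the same rule applies.
So hiforaw → hiforawim.

hiforawim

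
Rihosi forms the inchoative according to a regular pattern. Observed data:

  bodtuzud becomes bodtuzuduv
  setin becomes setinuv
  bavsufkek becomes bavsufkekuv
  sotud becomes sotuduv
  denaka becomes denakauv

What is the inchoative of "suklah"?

suklahuv

Every pair shown (bodtuzud → bodtuzuduv, setin → setinuv, bavsufkek → bavsufkekuv, …) follows the same rule: add -uv.
So suklah → suklahuv.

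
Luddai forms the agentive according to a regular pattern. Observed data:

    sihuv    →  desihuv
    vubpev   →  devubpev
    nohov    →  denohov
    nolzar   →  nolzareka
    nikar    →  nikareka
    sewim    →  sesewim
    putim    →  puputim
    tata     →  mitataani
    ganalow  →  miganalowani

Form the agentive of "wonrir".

nolzar and tata both have last vowel 'a' yet inflect differently (nolzareka, mitataani), so the last vowel is not what conditions the rule; the final letter is.
"wonrir" ends in -r. The stems ending in -r (nolzar → nolzareka, nikar → nikareka) add -eka.
So wonrir → wonrireka.

wonrireka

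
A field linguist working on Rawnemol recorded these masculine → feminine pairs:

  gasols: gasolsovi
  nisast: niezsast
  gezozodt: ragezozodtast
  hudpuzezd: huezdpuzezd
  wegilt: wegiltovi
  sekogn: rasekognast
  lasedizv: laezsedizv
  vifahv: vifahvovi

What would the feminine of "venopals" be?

venopalsovi

nisast and gezozodt both end in -t yet inflect differently (niezsast, ragezozodtast), so the final letter is not what conditions the rule; the second-to-last letter is.
"venopals" has second-to-last letter 'l'. The stems whose second-to-last letter is 'l' (wegilt → wegiltovi, gasols → gasolsovi) add -ovi.
So venopals → venopalsovi.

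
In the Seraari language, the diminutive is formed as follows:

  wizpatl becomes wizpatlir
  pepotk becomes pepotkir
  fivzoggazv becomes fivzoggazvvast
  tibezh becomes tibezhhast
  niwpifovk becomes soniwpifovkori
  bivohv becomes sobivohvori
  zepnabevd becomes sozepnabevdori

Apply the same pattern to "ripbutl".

ripbutlir

pepotk and niwpifovk both end in -k yet inflect differently (pepotkir, soniwpifovkori), so the final letter is not what conditions the rule; the second-to-last letter is.
"ripbutl" has second-to-last letter 't'. The stems whose second-to-last letter is 't' (wizpatl → wizpatlir, pepotk → pepotkir) add -ir.
The other patterns: stems whose second-to-last letter is 'z' double the final consonant and add -ast; stems whose second-to-last letter is 'h' or 'v' add so- … -ori around the stem.
So ripbutl → ripbutlir.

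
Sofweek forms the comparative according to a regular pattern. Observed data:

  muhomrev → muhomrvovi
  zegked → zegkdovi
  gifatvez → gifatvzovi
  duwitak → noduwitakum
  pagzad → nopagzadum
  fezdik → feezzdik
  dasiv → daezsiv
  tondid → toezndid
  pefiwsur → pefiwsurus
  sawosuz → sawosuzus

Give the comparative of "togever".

zegked and pagzad both end in -d yet inflect differently (zegkdovi, nopagzadum), so the final letter is not what conditions the rule; the last vowel is.
"togever" has last vowel 'e'. The stems whose last vowel is 'e' (muhomrev → muhomrvovi, zegked → zegkdovi, gifatvez → gifatvzovi) delete the last vowel and add -ovi.
The other patterns: stems whose last vowel is 'a' add no- … -um around the stem; stems whose last vowel is 'i' insert -ez- after the first vowel; stems whose last vowel is 'u' add -us.
So togever → togevrovi.

togevrovi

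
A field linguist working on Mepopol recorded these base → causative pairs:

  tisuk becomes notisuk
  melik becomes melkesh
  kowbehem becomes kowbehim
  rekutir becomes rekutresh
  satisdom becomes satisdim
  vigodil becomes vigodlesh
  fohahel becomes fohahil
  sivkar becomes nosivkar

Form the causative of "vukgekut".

sivkar and rekutir both end in -r yet inflect differently (nosivkar, rekutresh), so the final letter is not what conditions the rule; the last vowel is.
"vukgekut" has last vowel 'u'. The one such stem in the data (tisuk → notisuk) adds the prefix no-, so the same rule applies.
So vukgekut → novukgekut.

novukgekut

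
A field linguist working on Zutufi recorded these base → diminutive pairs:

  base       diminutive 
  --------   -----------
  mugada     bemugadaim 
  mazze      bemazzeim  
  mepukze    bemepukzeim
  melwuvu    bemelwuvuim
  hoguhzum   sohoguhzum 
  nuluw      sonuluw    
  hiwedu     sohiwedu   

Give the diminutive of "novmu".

sonovmu

melwuvu and hiwedu both end in -u yet inflect differently (bemelwuvuim, sohiwedu), so the final letter is not what conditions the rule; the first letter is.
"novmu" begins with n-. The one such stem in the data (nuluw → sonuluw) adds the prefix so-, so the same rule applies.
So novmu → sonovmu.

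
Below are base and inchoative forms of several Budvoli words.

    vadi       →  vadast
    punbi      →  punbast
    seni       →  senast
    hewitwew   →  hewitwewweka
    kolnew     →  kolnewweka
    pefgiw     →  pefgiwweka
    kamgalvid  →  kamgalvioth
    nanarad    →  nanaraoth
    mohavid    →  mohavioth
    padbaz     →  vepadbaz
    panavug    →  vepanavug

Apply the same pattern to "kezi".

vadi and pefgiw both have last vowel 'i' yet inflect differently (vadast, pefgiwweka), so the last vowel is not what conditions the rule; the final letter is.
"kezi" ends in -i. The stems ending in -i (vadi → vadast, punbi → punbast, seni → senast) drop the final letter and add -ast.
The other patterns: stems ending in -w double the final consonant and add -eka; stems ending in -d drop the final letter and add -oth; stems ending in -g or -z add the prefix ve-.
So kezi → kezast.

kezast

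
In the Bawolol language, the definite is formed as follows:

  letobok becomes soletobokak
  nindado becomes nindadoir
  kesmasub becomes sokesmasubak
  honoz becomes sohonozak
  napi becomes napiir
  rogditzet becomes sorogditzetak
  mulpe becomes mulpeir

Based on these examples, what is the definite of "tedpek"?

sotedpekak

"tedpek" ends in a consonant. The stems ending in a consonant (honoz → sohonozak, rogditzet → sorogditzetak, letobok → soletobokak) add so- … -ak around the stem.
The other pattern: stems ending in a vowel add -ir.
So tedpek → sotedpekak.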